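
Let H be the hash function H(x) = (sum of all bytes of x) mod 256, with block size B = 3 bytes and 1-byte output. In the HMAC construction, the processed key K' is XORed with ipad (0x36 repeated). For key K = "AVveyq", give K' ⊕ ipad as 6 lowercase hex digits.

Key "AVveyq" = 41 56 76 65 79 71 is 6 bytes > B = 3, so hash it first: H(key) = 5c, then zero-pad to 3 bytes: K' = 5c 00 00.
XOR each byte with 0x36: 5c⊕36=6a, 00⊕36=36, 00⊕36=36.

6a3636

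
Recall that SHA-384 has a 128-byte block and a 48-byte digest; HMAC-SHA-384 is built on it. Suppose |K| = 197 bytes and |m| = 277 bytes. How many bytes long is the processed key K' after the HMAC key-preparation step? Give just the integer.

Key is 197 > 128 bytes, so it is hashed to 48 bytes then zero-padded to 128: |K'| = 128.

128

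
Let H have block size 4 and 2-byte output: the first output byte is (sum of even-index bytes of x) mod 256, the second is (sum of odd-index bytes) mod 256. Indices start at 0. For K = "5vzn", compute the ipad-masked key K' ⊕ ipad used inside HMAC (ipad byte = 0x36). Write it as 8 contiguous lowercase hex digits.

03404c58

Key "5vzn" = 35 76 7a 6e is exactly B = 4 bytes: K' = 35 76 7a 6e.
XOR each byte with 0x36: 35⊕36=03, 76⊕36=40, 7a⊕36=4c, 6e⊕36=58.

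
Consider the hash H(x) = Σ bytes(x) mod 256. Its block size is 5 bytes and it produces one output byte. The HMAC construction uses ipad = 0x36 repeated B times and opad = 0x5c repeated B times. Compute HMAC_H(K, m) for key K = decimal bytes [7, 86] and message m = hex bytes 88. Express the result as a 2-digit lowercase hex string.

Key decimal bytes [7, 86] = 07 56 is 2 bytes ≤ B = 5; zero-pad to 5 bytes: K' = 07 56 00 00 00.
K' ⊕ ipad = 31 60 36 36 36.  K' ⊕ opad = 5b 0a 5c 5c 5c.
Inner input = (K'⊕ipad) ∥ m = 31 60 36 36 36 ∥ 88.
Inner hash: sum = 49+96+54+54+54+136 = 443; mod 256 = 187 → bb.
Outer input = (K'⊕opad) ∥ inner = 5b 0a 5c 5c 5c ∥ bb.
Outer hash (tag): sum = 91+10+92+92+92+187 = 564; mod 256 = 52 → 34.

34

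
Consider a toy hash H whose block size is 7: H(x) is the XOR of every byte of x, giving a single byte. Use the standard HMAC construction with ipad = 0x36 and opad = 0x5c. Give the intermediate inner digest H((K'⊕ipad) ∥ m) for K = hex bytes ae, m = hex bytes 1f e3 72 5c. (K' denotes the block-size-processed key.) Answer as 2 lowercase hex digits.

Key hex bytes ae is 1 byte ≤ B = 7; zero-pad to 7 bytes: K' = ae 00 00 00 00 00 00.
K' ⊕ ipad = 98 36 36 36 36 36 36.
Inner input = 98 36 36 36 36 36 36 ∥ 1f e3 72 5c.
Inner hash: XOR 98⊕36⊕36⊕36⊕36⊕36⊕36⊕1f⊕e3⊕72⊕5c = 4a.

4a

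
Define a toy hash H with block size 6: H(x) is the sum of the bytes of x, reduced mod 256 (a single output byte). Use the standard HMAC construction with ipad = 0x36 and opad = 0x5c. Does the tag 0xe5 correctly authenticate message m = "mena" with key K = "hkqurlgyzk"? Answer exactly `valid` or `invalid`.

valid

Key "hkqurlgyzk" = 68 6b 71 75 72 6c 67 79 7a 6b is 10 bytes > B = 6, so hash it first: H(key) = 5c, then zero-pad to 6 bytes: K' = 5c 00 00 00 00 00.
K' ⊕ ipad = 6a 36 36 36 36 36; K' ⊕ opad = 00 5c 5c 5c 5c 5c.
Inner hash: sum = 106+54+54+54+54+54+109+101+110+97 = 793; mod 256 = 25 → 19.
Outer hash (recomputed tag): sum = 0+92+92+92+92+92+25 = 485; mod 256 = 229 → e5.
Recomputed tag = e5; claimed = e5 → match.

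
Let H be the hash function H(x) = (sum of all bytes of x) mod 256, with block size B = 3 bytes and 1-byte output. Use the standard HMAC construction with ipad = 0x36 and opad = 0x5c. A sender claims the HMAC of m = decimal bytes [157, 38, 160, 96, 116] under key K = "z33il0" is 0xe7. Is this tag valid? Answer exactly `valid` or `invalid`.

Key "z33il0" = 7a 33 33 69 6c 30 is 6 bytes > B = 3, so hash it first: H(key) = e5, then zero-pad to 3 bytes: K' = e5 00 00.
K' ⊕ ipad = d3 36 36; K' ⊕ opad = b9 5c 5c.
Inner hash: sum = 211+54+54+157+38+160+96+116 = 886; mod 256 = 118 → 76.
Outer hash (recomputed tag): sum = 185+92+92+118 = 487; mod 256 = 231 → e7.
Recomputed tag = e7; claimed = e7 → match.

valid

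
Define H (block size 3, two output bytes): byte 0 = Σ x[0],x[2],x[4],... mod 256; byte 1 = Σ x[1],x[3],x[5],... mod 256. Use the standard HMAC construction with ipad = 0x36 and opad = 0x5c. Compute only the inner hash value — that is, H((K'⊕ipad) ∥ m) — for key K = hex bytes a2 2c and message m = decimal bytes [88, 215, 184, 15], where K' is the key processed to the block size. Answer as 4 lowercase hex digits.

b02a

Key hex bytes a2 2c is 2 bytes ≤ B = 3; zero-pad to 3 bytes: K' = a2 2c 00.
K' ⊕ ipad = 94 1a 36.
Inner input = 94 1a 36 ∥ 58 d7 b8 0f.
Inner hash: even-index sum = 432 mod 256 = 176; odd-index sum = 298 mod 256 = 42 → b0 2a.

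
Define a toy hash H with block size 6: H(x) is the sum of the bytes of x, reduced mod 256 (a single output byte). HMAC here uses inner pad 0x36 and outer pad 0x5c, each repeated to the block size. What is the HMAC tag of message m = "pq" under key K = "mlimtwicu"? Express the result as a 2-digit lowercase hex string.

Key "mlimtwicu" = 6d 6c 69 6d 74 77 69 63 75 is 9 bytes > B = 6, so hash it first: H(key) = db, then zero-pad to 6 bytes: K' = db 00 00 00 00 00.
K' ⊕ ipad = ed 36 36 36 36 36.  K' ⊕ opad = 87 5c 5c 5c 5c 5c.
Inner input = (K'⊕ipad) ∥ m = ed 36 36 36 36 36 ∥ 70 71.
Inner hash: sum = 237+54+54+54+54+54+112+113 = 732; mod 256 = 220 → dc.
Outer input = (K'⊕opad) ∥ inner = 87 5c 5c 5c 5c 5c ∥ dc.
Outer hash (tag): sum = 135+92+92+92+92+92+220 = 815; mod 256 = 47 → 2f.

2f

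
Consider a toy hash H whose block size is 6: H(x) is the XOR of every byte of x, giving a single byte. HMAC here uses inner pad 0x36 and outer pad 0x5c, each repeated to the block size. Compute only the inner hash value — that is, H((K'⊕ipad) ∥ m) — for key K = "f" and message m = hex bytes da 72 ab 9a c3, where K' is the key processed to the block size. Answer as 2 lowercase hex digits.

3c

Key "f" = 66 is 1 byte ≤ B = 6; zero-pad to 6 bytes: K' = 66 00 00 00 00 00.
K' ⊕ ipad = 50 36 36 36 36 36.
Inner input = 50 36 36 36 36 36 ∥ da 72 ab 9a c3.
Inner hash: XOR 50⊕36⊕36⊕36⊕36⊕36⊕da⊕72⊕ab⊕9a⊕c3 = 3c.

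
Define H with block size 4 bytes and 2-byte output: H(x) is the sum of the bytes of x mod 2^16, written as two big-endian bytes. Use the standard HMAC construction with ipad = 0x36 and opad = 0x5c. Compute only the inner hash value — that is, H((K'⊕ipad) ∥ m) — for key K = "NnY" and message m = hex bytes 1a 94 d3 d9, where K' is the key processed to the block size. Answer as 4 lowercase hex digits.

Key "NnY" = 4e 6e 59 is 3 bytes ≤ B = 4; zero-pad to 4 bytes: K' = 4e 6e 59 00.
K' ⊕ ipad = 78 58 6f 36.
Inner input = 78 58 6f 36 ∥ 1a 94 d3 d9.
Inner hash: sum = 120+88+111+54+26+148+211+217 = 975 → 03 cf.

03cf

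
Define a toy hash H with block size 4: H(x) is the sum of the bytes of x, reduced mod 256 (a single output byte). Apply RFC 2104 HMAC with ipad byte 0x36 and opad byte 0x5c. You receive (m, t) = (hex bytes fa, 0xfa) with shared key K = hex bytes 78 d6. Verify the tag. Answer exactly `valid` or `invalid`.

Key hex bytes 78 d6 is 2 bytes ≤ B = 4; zero-pad to 4 bytes: K' = 78 d6 00 00.
K' ⊕ ipad = 4e e0 36 36; K' ⊕ opad = 24 8a 5c 5c.
Inner hash: sum = 78+224+54+54+250 = 660; mod 256 = 148 → 94.
Outer hash (recomputed tag): sum = 36+138+92+92+148 = 506; mod 256 = 250 → fa.
Recomputed tag = fa; claimed = fa → match.

valid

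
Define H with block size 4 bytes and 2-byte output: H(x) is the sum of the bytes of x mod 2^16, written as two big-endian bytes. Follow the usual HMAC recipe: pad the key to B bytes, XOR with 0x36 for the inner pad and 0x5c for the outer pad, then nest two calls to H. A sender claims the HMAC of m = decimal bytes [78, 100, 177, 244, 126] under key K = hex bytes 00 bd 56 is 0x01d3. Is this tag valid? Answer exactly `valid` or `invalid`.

Key hex bytes 00 bd 56 is 3 bytes ≤ B = 4; zero-pad to 4 bytes: K' = 00 bd 56 00.
K' ⊕ ipad = 36 8b 60 36; K' ⊕ opad = 5c e1 0a 5c.
Inner hash: sum = 54+139+96+54+78+100+177+244+126 = 1068 → 04 2c.
Outer hash (recomputed tag): sum = 92+225+10+92+4+44 = 467 → 01 d3.
Recomputed tag = 01d3; claimed = 01d3 → match.

valid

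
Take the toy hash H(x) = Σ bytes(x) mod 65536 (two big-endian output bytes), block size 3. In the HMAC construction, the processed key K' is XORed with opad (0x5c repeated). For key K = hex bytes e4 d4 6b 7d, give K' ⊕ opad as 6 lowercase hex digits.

5efc5c

Key hex bytes e4 d4 6b 7d is 4 bytes > B = 3, so hash it first: H(key) = 02 a0, then zero-pad to 3 bytes: K' = 02 a0 00.
XOR each byte with 0x5c: 02⊕5c=5e, a0⊕5c=fc, 00⊕5c=5c.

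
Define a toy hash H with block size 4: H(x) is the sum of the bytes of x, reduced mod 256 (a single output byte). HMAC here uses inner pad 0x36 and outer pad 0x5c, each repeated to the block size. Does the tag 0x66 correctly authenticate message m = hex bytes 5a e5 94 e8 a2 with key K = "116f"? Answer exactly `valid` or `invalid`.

Key "116f" = 31 31 36 66 is exactly B = 4 bytes: K' = 31 31 36 66.
K' ⊕ ipad = 07 07 00 50; K' ⊕ opad = 6d 6d 6a 3a.
Inner hash: sum = 7+7+0+80+90+229+148+232+162 = 955; mod 256 = 187 → bb.
Outer hash (recomputed tag): sum = 109+109+106+58+187 = 569; mod 256 = 57 → 39.
Recomputed tag = 39; claimed = 66 → mismatch.

invalid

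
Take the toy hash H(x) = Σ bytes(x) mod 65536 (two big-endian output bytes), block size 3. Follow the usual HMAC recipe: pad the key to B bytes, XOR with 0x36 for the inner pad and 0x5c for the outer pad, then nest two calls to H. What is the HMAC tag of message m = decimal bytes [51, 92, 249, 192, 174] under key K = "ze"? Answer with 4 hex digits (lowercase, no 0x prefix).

Key "ze" = 7a 65 is 2 bytes ≤ B = 3; zero-pad to 3 bytes: K' = 7a 65 00.
K' ⊕ ipad = 4c 53 36.  K' ⊕ opad = 26 39 5c.
Inner input = (K'⊕ipad) ∥ m = 4c 53 36 ∥ 33 5c f9 c0 ae.
Inner hash: sum = 76+83+54+51+92+249+192+174 = 971 → 03 cb.
Outer input = (K'⊕opad) ∥ inner = 26 39 5c ∥ 03 cb.
Outer hash (tag): sum = 38+57+92+3+203 = 393 → 01 89.

0189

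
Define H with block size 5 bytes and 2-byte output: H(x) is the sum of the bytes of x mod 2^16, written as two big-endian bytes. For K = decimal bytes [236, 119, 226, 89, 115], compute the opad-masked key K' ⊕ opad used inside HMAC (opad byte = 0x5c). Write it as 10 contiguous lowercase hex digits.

b02bbe052f

Key decimal bytes [236, 119, 226, 89, 115] = ec 77 e2 59 73 is exactly B = 5 bytes: K' = ec 77 e2 59 73.
XOR each byte with 0x5c: ec⊕5c=b0, 77⊕5c=2b, e2⊕5c=be, 59⊕5c=05, 73⊕5c=2f.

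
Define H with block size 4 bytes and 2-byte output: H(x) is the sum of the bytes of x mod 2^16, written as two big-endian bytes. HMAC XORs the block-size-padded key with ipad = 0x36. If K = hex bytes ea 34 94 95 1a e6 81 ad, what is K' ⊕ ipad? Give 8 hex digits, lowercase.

Key hex bytes ea 34 94 95 1a e6 81 ad is 8 bytes > B = 4, so hash it first: H(key) = 04 75, then zero-pad to 4 bytes: K' = 04 75 00 00.
XOR each byte with 0x36: 04⊕36=32, 75⊕36=43, 00⊕36=36, 00⊕36=36.

32433636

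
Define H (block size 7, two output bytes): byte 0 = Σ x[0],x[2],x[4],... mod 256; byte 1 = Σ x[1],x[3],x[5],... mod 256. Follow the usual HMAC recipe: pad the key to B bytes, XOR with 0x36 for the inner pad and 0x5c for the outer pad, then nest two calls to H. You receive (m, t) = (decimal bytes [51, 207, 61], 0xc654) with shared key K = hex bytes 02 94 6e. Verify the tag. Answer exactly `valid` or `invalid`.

invalid

Key hex bytes 02 94 6e is 3 bytes ≤ B = 7; zero-pad to 7 bytes: K' = 02 94 6e 00 00 00 00.
K' ⊕ ipad = 34 a2 58 36 36 36 36; K' ⊕ opad = 5e c8 32 5c 5c 5c 5c.
Inner hash: even-index sum = 455 mod 256 = 199; odd-index sum = 382 mod 256 = 126 → c7 7e.
Outer hash (recomputed tag): even-index sum = 454 mod 256 = 198; odd-index sum = 583 mod 256 = 71 → c6 47.
Recomputed tag = c647; claimed = c654 → mismatch.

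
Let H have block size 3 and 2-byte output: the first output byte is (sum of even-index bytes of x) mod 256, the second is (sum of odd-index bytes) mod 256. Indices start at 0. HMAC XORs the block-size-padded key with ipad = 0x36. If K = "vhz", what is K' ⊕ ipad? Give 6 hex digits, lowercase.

Key "vhz" = 76 68 7a is exactly B = 3 bytes: K' = 76 68 7a.
XOR each byte with 0x36: 76⊕36=40, 68⊕36=5e, 7a⊕36=4c.

405e4c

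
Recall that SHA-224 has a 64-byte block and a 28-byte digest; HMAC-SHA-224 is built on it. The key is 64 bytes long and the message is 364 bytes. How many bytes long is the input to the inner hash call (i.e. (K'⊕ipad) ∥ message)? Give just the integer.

Key is 64 ≤ 64 bytes, zero-padded: |K'| = 64.
Inner input = (K'⊕ipad) ∥ m → 64 + 364 = 428 bytes.

428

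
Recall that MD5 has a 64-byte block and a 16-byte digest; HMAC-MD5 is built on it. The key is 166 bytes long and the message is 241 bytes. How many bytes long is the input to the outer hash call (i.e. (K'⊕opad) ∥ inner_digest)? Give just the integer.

Key is 166 > 64 bytes, so it is hashed to 16 bytes then zero-padded to 64: |K'| = 64.
Outer input = (K'⊕opad) ∥ H(inner) → 64 + 16 = 80 bytes.

80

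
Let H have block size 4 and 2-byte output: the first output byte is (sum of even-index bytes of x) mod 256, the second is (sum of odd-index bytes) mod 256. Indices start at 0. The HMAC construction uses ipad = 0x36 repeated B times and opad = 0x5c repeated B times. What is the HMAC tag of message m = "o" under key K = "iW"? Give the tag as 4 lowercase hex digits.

95fe

Key "iW" = 69 57 is 2 bytes ≤ B = 4; zero-pad to 4 bytes: K' = 69 57 00 00.
K' ⊕ ipad = 5f 61 36 36.  K' ⊕ opad = 35 0b 5c 5c.
Inner input = (K'⊕ipad) ∥ m = 5f 61 36 36 ∥ 6f.
Inner hash: even-index sum = 260 mod 256 = 4; odd-index sum = 151 mod 256 = 151 → 04 97.
Outer input = (K'⊕opad) ∥ inner = 35 0b 5c 5c ∥ 04 97.
Outer hash (tag): even-index sum = 149 mod 256 = 149; odd-index sum = 254 mod 256 = 254 → 95 fe.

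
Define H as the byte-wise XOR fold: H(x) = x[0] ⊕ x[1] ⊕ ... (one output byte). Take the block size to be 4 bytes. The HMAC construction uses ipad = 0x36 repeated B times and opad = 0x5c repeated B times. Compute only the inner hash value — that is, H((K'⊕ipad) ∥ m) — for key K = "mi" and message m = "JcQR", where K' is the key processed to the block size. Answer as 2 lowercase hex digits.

2e

Key "mi" = 6d 69 is 2 bytes ≤ B = 4; zero-pad to 4 bytes: K' = 6d 69 00 00.
K' ⊕ ipad = 5b 5f 36 36.
Inner input = 5b 5f 36 36 ∥ 4a 63 51 52.
Inner hash: XOR 5b⊕5f⊕36⊕36⊕4a⊕63⊕51⊕52 = 2e.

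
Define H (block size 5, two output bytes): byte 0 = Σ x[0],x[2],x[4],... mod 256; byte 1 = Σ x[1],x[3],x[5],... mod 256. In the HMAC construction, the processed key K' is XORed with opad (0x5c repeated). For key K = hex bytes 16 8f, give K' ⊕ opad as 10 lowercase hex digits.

Key hex bytes 16 8f is 2 bytes ≤ B = 5; zero-pad to 5 bytes: K' = 16 8f 00 00 00.
XOR each byte with 0x5c: 16⊕5c=4a, 8f⊕5c=d3, 00⊕5c=5c, 00⊕5c=5c, 00⊕5c=5c.

4ad35c5c5c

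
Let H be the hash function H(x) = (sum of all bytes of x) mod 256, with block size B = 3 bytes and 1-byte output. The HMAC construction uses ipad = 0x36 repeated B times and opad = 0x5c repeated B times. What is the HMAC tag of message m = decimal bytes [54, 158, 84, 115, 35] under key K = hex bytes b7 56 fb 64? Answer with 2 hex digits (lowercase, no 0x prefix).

6c

Key hex bytes b7 56 fb 64 is 4 bytes > B = 3, so hash it first: H(key) = 6c, then zero-pad to 3 bytes: K' = 6c 00 00.
K' ⊕ ipad = 5a 36 36.  K' ⊕ opad = 30 5c 5c.
Inner input = (K'⊕ipad) ∥ m = 5a 36 36 ∥ 36 9e 54 73 23.
Inner hash: sum = 90+54+54+54+158+84+115+35 = 644; mod 256 = 132 → 84.
Outer input = (K'⊕opad) ∥ inner = 30 5c 5c ∥ 84.
Outer hash (tag): sum = 48+92+92+132 = 364; mod 256 = 108 → 6c.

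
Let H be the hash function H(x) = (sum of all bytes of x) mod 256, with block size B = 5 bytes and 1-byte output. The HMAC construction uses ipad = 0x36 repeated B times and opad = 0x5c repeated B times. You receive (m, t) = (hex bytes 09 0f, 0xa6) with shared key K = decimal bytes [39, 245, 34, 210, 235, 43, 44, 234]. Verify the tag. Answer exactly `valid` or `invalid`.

invalid

Key decimal bytes [39, 245, 34, 210, 235, 43, 44, 234] = 27 f5 22 d2 eb 2b 2c ea is 8 bytes > B = 5, so hash it first: H(key) = 3c, then zero-pad to 5 bytes: K' = 3c 00 00 00 00.
K' ⊕ ipad = 0a 36 36 36 36; K' ⊕ opad = 60 5c 5c 5c 5c.
Inner hash: sum = 10+54+54+54+54+9+15 = 250 → fa.
Outer hash (recomputed tag): sum = 96+92+92+92+92+250 = 714; mod 256 = 202 → ca.
Recomputed tag = ca; claimed = a6 → mismatch.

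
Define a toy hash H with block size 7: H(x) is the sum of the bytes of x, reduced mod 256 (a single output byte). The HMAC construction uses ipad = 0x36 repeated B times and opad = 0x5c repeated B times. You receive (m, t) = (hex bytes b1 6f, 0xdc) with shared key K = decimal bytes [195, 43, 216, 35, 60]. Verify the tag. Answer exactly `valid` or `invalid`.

valid

Key decimal bytes [195, 43, 216, 35, 60] = c3 2b d8 23 3c is 5 bytes ≤ B = 7; zero-pad to 7 bytes: K' = c3 2b d8 23 3c 00 00.
K' ⊕ ipad = f5 1d ee 15 0a 36 36; K' ⊕ opad = 9f 77 84 7f 60 5c 5c.
Inner hash: sum = 245+29+238+21+10+54+54+177+111 = 939; mod 256 = 171 → ab.
Outer hash (recomputed tag): sum = 159+119+132+127+96+92+92+171 = 988; mod 256 = 220 → dc.
Recomputed tag = dc; claimed = dc → match.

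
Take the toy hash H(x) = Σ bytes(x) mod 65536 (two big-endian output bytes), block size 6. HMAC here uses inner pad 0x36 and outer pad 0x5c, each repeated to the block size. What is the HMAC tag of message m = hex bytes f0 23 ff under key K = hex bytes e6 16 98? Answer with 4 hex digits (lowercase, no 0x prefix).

Key hex bytes e6 16 98 is 3 bytes ≤ B = 6; zero-pad to 6 bytes: K' = e6 16 98 00 00 00.
K' ⊕ ipad = d0 20 ae 36 36 36.  K' ⊕ opad = ba 4a c4 5c 5c 5c.
Inner input = (K'⊕ipad) ∥ m = d0 20 ae 36 36 36 ∥ f0 23 ff.
Inner hash: sum = 208+32+174+54+54+54+240+35+255 = 1106 → 04 52.
Outer input = (K'⊕opad) ∥ inner = ba 4a c4 5c 5c 5c ∥ 04 52.
Outer hash (tag): sum = 186+74+196+92+92+92+4+82 = 818 → 03 32.

0332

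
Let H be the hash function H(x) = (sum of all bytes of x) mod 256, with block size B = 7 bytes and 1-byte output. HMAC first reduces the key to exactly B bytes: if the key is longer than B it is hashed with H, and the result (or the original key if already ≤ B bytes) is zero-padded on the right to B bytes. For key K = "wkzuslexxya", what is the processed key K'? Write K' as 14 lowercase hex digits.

|K| = 11 > B = 7, so first hash the key.
H(K): sum = 119+107+122+117+115+108+101+120+120+121+97 = 1247; mod 256 = 223 → df.
Zero-pad H(K) = df to 7 bytes: K' = df 00 00 00 00 00 00.

df000000000000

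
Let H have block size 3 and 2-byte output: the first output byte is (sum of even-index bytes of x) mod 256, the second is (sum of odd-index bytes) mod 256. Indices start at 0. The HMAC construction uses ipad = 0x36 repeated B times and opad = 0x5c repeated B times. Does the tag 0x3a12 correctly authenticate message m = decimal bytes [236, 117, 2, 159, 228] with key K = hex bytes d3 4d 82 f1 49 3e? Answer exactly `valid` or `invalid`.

Key hex bytes d3 4d 82 f1 49 3e is 6 bytes > B = 3, so hash it first: H(key) = 9e 7c, then zero-pad to 3 bytes: K' = 9e 7c 00.
K' ⊕ ipad = a8 4a 36; K' ⊕ opad = c2 20 5c.
Inner hash: even-index sum = 498 mod 256 = 242; odd-index sum = 540 mod 256 = 28 → f2 1c.
Outer hash (recomputed tag): even-index sum = 314 mod 256 = 58; odd-index sum = 274 mod 256 = 18 → 3a 12.
Recomputed tag = 3a12; claimed = 3a12 → match.

valid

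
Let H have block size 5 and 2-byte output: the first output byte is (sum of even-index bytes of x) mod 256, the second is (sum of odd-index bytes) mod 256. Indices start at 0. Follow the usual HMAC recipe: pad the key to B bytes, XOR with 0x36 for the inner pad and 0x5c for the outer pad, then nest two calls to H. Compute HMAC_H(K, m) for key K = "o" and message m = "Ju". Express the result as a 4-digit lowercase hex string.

a1f2

Key "o" = 6f is 1 byte ≤ B = 5; zero-pad to 5 bytes: K' = 6f 00 00 00 00.
K' ⊕ ipad = 59 36 36 36 36.  K' ⊕ opad = 33 5c 5c 5c 5c.
Inner input = (K'⊕ipad) ∥ m = 59 36 36 36 36 ∥ 4a 75.
Inner hash: even-index sum = 314 mod 256 = 58; odd-index sum = 182 mod 256 = 182 → 3a b6.
Outer input = (K'⊕opad) ∥ inner = 33 5c 5c 5c 5c ∥ 3a b6.
Outer hash (tag): even-index sum = 417 mod 256 = 161; odd-index sum = 242 mod 256 = 242 → a1 f2.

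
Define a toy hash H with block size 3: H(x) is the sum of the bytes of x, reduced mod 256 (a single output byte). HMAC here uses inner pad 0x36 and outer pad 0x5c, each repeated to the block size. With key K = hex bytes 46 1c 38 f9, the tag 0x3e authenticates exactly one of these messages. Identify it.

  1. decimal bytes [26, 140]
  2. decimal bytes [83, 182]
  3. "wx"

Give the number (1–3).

Key hex bytes 46 1c 38 f9 is 4 bytes > B = 3, so hash it first: H(key) = 93, then zero-pad to 3 bytes: K' = 93 00 00.
K' ⊕ ipad = a5 36 36; K' ⊕ opad = cf 5c 5c.
m1: inner = H(a5 36 36 1a 8c) = b7; tag = H(cf 5c 5c b7) = 3e ← matches
m2: inner = H(a5 36 36 53 b6) = 1a; tag = H(cf 5c 5c 1a) = a1
m3: inner = H(a5 36 36 77 78) = 00; tag = H(cf 5c 5c 00) = 87

1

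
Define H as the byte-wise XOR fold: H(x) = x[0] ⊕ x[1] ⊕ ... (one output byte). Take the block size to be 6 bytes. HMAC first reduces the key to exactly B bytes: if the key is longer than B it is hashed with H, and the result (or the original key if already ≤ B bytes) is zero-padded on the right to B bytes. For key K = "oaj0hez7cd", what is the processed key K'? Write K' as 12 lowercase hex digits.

|K| = 10 > B = 6, so first hash the key.
H(K): XOR 6f⊕61⊕6a⊕30⊕68⊕65⊕7a⊕37⊕63⊕64 = 13.
Zero-pad H(K) = 13 to 6 bytes: K' = 13 00 00 00 00 00.

130000000000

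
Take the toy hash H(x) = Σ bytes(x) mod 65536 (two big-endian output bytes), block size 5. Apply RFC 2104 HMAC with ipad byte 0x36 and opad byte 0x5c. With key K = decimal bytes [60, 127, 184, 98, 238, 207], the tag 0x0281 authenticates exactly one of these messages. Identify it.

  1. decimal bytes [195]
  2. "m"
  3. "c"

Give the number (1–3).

1

Key decimal bytes [60, 127, 184, 98, 238, 207] = 3c 7f b8 62 ee cf is 6 bytes > B = 5, so hash it first: H(key) = 03 92, then zero-pad to 5 bytes: K' = 03 92 00 00 00.
K' ⊕ ipad = 35 a4 36 36 36; K' ⊕ opad = 5f ce 5c 5c 5c.
m1: inner = H(35 a4 36 36 36 c3) = 02 3e; tag = H(5f ce 5c 5c 5c 02 3e) = 0281 ← matches
m2: inner = H(35 a4 36 36 36 6d) = 01 e8; tag = H(5f ce 5c 5c 5c 01 e8) = 032a
m3: inner = H(35 a4 36 36 36 63) = 01 de; tag = H(5f ce 5c 5c 5c 01 de) = 0320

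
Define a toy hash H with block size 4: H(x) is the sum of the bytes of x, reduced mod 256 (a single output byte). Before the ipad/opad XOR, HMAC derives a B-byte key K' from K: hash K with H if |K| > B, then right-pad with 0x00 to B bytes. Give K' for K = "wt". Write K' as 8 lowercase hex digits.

Key "wt" = 77 74 is 2 bytes ≤ B = 4; zero-pad to 4 bytes: K' = 77 74 00 00.

77740000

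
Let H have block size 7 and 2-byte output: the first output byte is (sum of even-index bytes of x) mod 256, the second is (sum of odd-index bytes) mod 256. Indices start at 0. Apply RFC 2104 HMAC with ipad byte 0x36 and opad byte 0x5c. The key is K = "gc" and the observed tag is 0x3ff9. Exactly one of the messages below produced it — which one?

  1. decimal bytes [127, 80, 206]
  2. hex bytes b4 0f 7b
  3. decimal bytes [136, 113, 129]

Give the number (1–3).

Key "gc" = 67 63 is 2 bytes ≤ B = 7; zero-pad to 7 bytes: K' = 67 63 00 00 00 00 00.
K' ⊕ ipad = 51 55 36 36 36 36 36; K' ⊕ opad = 3b 3f 5c 5c 5c 5c 5c.
m1: inner = H(51 55 36 36 36 36 36 7f 50 ce) = 43 0e; tag = H(3b 3f 5c 5c 5c 5c 5c 43 0e) = 5d3a
m2: inner = H(51 55 36 36 36 36 36 b4 0f 7b) = 02 f0; tag = H(3b 3f 5c 5c 5c 5c 5c 02 f0) = 3ff9 ← matches
m3: inner = H(51 55 36 36 36 36 36 88 71 81) = 64 ca; tag = H(3b 3f 5c 5c 5c 5c 5c 64 ca) = 195b

2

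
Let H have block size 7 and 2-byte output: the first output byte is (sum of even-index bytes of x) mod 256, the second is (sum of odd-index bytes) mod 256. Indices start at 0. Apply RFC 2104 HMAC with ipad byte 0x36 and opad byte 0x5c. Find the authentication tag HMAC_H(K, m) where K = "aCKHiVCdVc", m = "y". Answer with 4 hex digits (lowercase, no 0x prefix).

Key "aCKHiVCdVc" = 61 43 4b 48 69 56 43 64 56 63 is 10 bytes > B = 7, so hash it first: H(key) = ae a8, then zero-pad to 7 bytes: K' = ae a8 00 00 00 00 00.
K' ⊕ ipad = 98 9e 36 36 36 36 36.  K' ⊕ opad = f2 f4 5c 5c 5c 5c 5c.
Inner input = (K'⊕ipad) ∥ m = 98 9e 36 36 36 36 36 ∥ 79.
Inner hash: even-index sum = 314 mod 256 = 58; odd-index sum = 387 mod 256 = 131 → 3a 83.
Outer input = (K'⊕opad) ∥ inner = f2 f4 5c 5c 5c 5c 5c ∥ 3a 83.
Outer hash (tag): even-index sum = 649 mod 256 = 137; odd-index sum = 486 mod 256 = 230 → 89 e6.

89e6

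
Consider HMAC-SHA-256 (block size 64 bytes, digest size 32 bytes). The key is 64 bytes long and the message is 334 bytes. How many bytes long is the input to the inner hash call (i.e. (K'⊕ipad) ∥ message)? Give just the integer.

Key is 64 ≤ 64 bytes, zero-padded: |K'| = 64.
Inner input = (K'⊕ipad) ∥ m → 64 + 334 = 398 bytes.

398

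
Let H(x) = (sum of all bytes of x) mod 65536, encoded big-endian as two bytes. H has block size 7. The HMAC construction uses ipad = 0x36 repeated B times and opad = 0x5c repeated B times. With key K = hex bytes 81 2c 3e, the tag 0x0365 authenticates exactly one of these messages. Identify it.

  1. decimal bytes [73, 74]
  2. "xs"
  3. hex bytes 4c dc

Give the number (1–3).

1

Key hex bytes 81 2c 3e is 3 bytes ≤ B = 7; zero-pad to 7 bytes: K' = 81 2c 3e 00 00 00 00.
K' ⊕ ipad = b7 1a 08 36 36 36 36; K' ⊕ opad = dd 70 62 5c 5c 5c 5c.
m1: inner = H(b7 1a 08 36 36 36 36 49 4a) = 02 44; tag = H(dd 70 62 5c 5c 5c 5c 02 44) = 0365 ← matches
m2: inner = H(b7 1a 08 36 36 36 36 78 73) = 02 9c; tag = H(dd 70 62 5c 5c 5c 5c 02 9c) = 03bd
m3: inner = H(b7 1a 08 36 36 36 36 4c dc) = 02 d9; tag = H(dd 70 62 5c 5c 5c 5c 02 d9) = 03fa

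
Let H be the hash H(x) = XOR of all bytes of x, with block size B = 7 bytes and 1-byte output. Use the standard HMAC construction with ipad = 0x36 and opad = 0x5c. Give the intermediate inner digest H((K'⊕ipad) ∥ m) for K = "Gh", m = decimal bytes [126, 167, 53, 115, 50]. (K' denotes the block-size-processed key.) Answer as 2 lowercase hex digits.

Key "Gh" = 47 68 is 2 bytes ≤ B = 7; zero-pad to 7 bytes: K' = 47 68 00 00 00 00 00.
K' ⊕ ipad = 71 5e 36 36 36 36 36.
Inner input = 71 5e 36 36 36 36 36 ∥ 7e a7 35 73 32.
Inner hash: XOR 71⊕5e⊕36⊕36⊕36⊕36⊕36⊕7e⊕a7⊕35⊕73⊕32 = b4.

b4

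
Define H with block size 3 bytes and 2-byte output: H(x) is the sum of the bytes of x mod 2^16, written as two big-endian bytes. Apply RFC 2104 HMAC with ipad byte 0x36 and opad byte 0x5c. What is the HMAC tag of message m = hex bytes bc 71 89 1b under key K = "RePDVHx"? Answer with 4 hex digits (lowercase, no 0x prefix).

Key "RePDVHx" = 52 65 50 44 56 48 78 is 7 bytes > B = 3, so hash it first: H(key) = 02 61, then zero-pad to 3 bytes: K' = 02 61 00.
K' ⊕ ipad = 34 57 36.  K' ⊕ opad = 5e 3d 5c.
Inner input = (K'⊕ipad) ∥ m = 34 57 36 ∥ bc 71 89 1b.
Inner hash: sum = 52+87+54+188+113+137+27 = 658 → 02 92.
Outer input = (K'⊕opad) ∥ inner = 5e 3d 5c ∥ 02 92.
Outer hash (tag): sum = 94+61+92+2+146 = 395 → 01 8b.

018b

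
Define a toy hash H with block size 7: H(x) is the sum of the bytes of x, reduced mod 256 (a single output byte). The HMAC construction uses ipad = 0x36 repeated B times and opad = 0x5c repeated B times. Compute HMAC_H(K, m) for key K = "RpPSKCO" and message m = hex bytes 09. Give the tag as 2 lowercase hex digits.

87

Key "RpPSKCO" = 52 70 50 53 4b 43 4f is exactly B = 7 bytes: K' = 52 70 50 53 4b 43 4f.
K' ⊕ ipad = 64 46 66 65 7d 75 79.  K' ⊕ opad = 0e 2c 0c 0f 17 1f 13.
Inner input = (K'⊕ipad) ∥ m = 64 46 66 65 7d 75 79 ∥ 09.
Inner hash: sum = 100+70+102+101+125+117+121+9 = 745; mod 256 = 233 → e9.
Outer input = (K'⊕opad) ∥ inner = 0e 2c 0c 0f 17 1f 13 ∥ e9.
Outer hash (tag): sum = 14+44+12+15+23+31+19+233 = 391; mod 256 = 135 → 87.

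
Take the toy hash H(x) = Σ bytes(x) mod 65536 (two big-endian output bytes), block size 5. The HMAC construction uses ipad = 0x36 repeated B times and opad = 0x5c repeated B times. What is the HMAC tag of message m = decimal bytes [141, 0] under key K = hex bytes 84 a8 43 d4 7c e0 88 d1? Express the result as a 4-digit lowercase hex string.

Key hex bytes 84 a8 43 d4 7c e0 88 d1 is 8 bytes > B = 5, so hash it first: H(key) = 04 f8, then zero-pad to 5 bytes: K' = 04 f8 00 00 00.
K' ⊕ ipad = 32 ce 36 36 36.  K' ⊕ opad = 58 a4 5c 5c 5c.
Inner input = (K'⊕ipad) ∥ m = 32 ce 36 36 36 ∥ 8d 00.
Inner hash: sum = 50+206+54+54+54+141+0 = 559 → 02 2f.
Outer input = (K'⊕opad) ∥ inner = 58 a4 5c 5c 5c ∥ 02 2f.
Outer hash (tag): sum = 88+164+92+92+92+2+47 = 577 → 02 41.

0241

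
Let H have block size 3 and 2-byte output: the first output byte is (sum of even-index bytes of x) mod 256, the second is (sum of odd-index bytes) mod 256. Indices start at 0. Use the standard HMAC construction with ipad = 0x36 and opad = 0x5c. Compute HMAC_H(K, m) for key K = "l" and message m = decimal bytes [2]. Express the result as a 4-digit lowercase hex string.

c4ec

Key "l" = 6c is 1 byte ≤ B = 3; zero-pad to 3 bytes: K' = 6c 00 00.
K' ⊕ ipad = 5a 36 36.  K' ⊕ opad = 30 5c 5c.
Inner input = (K'⊕ipad) ∥ m = 5a 36 36 ∥ 02.
Inner hash: even-index sum = 144 mod 256 = 144; odd-index sum = 56 mod 256 = 56 → 90 38.
Outer input = (K'⊕opad) ∥ inner = 30 5c 5c ∥ 90 38.
Outer hash (tag): even-index sum = 196 mod 256 = 196; odd-index sum = 236 mod 256 = 236 → c4 ec.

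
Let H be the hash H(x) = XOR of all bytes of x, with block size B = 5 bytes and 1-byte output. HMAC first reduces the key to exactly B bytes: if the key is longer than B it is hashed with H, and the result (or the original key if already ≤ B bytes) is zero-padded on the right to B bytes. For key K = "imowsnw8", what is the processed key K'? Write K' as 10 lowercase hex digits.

4e00000000

|K| = 8 > B = 5, so first hash the key.
H(K): XOR 69⊕6d⊕6f⊕77⊕73⊕6e⊕77⊕38 = 4e.
Zero-pad H(K) = 4e to 5 bytes: K' = 4e 00 00 00 00.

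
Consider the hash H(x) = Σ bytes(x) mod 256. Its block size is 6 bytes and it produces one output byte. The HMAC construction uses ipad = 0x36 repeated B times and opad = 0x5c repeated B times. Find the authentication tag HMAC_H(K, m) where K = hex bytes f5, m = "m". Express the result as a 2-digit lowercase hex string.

b3

Key hex bytes f5 is 1 byte ≤ B = 6; zero-pad to 6 bytes: K' = f5 00 00 00 00 00.
K' ⊕ ipad = c3 36 36 36 36 36.  K' ⊕ opad = a9 5c 5c 5c 5c 5c.
Inner input = (K'⊕ipad) ∥ m = c3 36 36 36 36 36 ∥ 6d.
Inner hash: sum = 195+54+54+54+54+54+109 = 574; mod 256 = 62 → 3e.
Outer input = (K'⊕opad) ∥ inner = a9 5c 5c 5c 5c 5c ∥ 3e.
Outer hash (tag): sum = 169+92+92+92+92+92+62 = 691; mod 256 = 179 → b3.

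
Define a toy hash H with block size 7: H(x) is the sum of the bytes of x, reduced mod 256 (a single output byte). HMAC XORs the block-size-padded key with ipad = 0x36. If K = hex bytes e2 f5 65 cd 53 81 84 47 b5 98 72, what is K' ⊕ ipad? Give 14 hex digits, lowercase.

51363636363636

Key hex bytes e2 f5 65 cd 53 81 84 47 b5 98 72 is 11 bytes > B = 7, so hash it first: H(key) = 67, then zero-pad to 7 bytes: K' = 67 00 00 00 00 00 00.
XOR each byte with 0x36: 67⊕36=51, 00⊕36=36, 00⊕36=36, 00⊕36=36, 00⊕36=36, 00⊕36=36, 00⊕36=36.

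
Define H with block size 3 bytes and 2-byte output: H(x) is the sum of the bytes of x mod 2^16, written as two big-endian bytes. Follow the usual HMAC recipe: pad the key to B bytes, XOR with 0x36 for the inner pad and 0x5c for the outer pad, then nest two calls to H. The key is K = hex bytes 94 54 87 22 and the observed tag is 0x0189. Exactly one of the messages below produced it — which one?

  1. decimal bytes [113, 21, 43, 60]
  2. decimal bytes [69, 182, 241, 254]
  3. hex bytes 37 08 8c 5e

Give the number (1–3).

Key hex bytes 94 54 87 22 is 4 bytes > B = 3, so hash it first: H(key) = 01 91, then zero-pad to 3 bytes: K' = 01 91 00.
K' ⊕ ipad = 37 a7 36; K' ⊕ opad = 5d cd 5c.
m1: inner = H(37 a7 36 71 15 2b 3c) = 02 01; tag = H(5d cd 5c 02 01) = 0189 ← matches
m2: inner = H(37 a7 36 45 b6 f1 fe) = 03 fe; tag = H(5d cd 5c 03 fe) = 0287
m3: inner = H(37 a7 36 37 08 8c 5e) = 02 3d; tag = H(5d cd 5c 02 3d) = 01c5

1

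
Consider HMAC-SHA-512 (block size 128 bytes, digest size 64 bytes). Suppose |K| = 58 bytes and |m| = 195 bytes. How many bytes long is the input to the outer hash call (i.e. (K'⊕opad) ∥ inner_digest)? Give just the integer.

Key is 58 ≤ 128 bytes, zero-padded: |K'| = 128.
Outer input = (K'⊕opad) ∥ H(inner) → 128 + 64 = 192 bytes.

192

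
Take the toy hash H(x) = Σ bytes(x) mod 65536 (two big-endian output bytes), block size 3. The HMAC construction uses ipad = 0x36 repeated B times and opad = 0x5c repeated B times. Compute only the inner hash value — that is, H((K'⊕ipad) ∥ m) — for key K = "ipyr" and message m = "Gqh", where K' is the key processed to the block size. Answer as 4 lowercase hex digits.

Key "ipyr" = 69 70 79 72 is 4 bytes > B = 3, so hash it first: H(key) = 01 c4, then zero-pad to 3 bytes: K' = 01 c4 00.
K' ⊕ ipad = 37 f2 36.
Inner input = 37 f2 36 ∥ 47 71 68.
Inner hash: sum = 55+242+54+71+113+104 = 639 → 02 7f.

027f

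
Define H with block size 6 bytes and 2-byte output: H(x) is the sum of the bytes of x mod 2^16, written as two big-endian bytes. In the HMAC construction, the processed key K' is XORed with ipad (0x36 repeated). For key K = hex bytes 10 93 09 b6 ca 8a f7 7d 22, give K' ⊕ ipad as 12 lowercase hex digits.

327a36363636

Key hex bytes 10 93 09 b6 ca 8a f7 7d 22 is 9 bytes > B = 6, so hash it first: H(key) = 04 4c, then zero-pad to 6 bytes: K' = 04 4c 00 00 00 00.
XOR each byte with 0x36: 04⊕36=32, 4c⊕36=7a, 00⊕36=36, 00⊕36=36, 00⊕36=36, 00⊕36=36.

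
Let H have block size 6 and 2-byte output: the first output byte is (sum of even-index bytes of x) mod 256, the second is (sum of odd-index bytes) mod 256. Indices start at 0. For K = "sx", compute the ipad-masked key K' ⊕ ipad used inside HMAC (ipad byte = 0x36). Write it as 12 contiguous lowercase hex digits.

454e36363636

Key "sx" = 73 78 is 2 bytes ≤ B = 6; zero-pad to 6 bytes: K' = 73 78 00 00 00 00.
XOR each byte with 0x36: 73⊕36=45, 78⊕36=4e, 00⊕36=36, 00⊕36=36, 00⊕36=36, 00⊕36=36.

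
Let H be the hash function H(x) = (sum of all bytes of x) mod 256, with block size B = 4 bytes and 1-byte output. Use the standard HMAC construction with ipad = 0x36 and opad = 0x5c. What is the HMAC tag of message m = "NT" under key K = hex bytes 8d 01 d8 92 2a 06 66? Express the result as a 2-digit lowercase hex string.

e2

Key hex bytes 8d 01 d8 92 2a 06 66 is 7 bytes > B = 4, so hash it first: H(key) = 8e, then zero-pad to 4 bytes: K' = 8e 00 00 00.
K' ⊕ ipad = b8 36 36 36.  K' ⊕ opad = d2 5c 5c 5c.
Inner input = (K'⊕ipad) ∥ m = b8 36 36 36 ∥ 4e 54.
Inner hash: sum = 184+54+54+54+78+84 = 508; mod 256 = 252 → fc.
Outer input = (K'⊕opad) ∥ inner = d2 5c 5c 5c ∥ fc.
Outer hash (tag): sum = 210+92+92+92+252 = 738; mod 256 = 226 → e2.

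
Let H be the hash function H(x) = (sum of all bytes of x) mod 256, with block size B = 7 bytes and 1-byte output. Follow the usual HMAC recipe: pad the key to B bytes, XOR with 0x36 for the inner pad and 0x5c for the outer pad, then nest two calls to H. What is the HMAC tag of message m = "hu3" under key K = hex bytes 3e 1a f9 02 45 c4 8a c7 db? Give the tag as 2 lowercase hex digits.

0e

Key hex bytes 3e 1a f9 02 45 c4 8a c7 db is 9 bytes > B = 7, so hash it first: H(key) = 88, then zero-pad to 7 bytes: K' = 88 00 00 00 00 00 00.
K' ⊕ ipad = be 36 36 36 36 36 36.  K' ⊕ opad = d4 5c 5c 5c 5c 5c 5c.
Inner input = (K'⊕ipad) ∥ m = be 36 36 36 36 36 36 ∥ 68 75 33.
Inner hash: sum = 190+54+54+54+54+54+54+104+117+51 = 786; mod 256 = 18 → 12.
Outer input = (K'⊕opad) ∥ inner = d4 5c 5c 5c 5c 5c 5c ∥ 12.
Outer hash (tag): sum = 212+92+92+92+92+92+92+18 = 782; mod 256 = 14 → 0e.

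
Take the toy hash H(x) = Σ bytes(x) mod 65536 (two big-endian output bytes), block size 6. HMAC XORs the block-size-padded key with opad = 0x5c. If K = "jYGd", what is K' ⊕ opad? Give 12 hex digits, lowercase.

36051b385c5c

Key "jYGd" = 6a 59 47 64 is 4 bytes ≤ B = 6; zero-pad to 6 bytes: K' = 6a 59 47 64 00 00.
XOR each byte with 0x5c: 6a⊕5c=36, 59⊕5c=05, 47⊕5c=1b, 64⊕5c=38, 00⊕5c=5c, 00⊕5c=5c.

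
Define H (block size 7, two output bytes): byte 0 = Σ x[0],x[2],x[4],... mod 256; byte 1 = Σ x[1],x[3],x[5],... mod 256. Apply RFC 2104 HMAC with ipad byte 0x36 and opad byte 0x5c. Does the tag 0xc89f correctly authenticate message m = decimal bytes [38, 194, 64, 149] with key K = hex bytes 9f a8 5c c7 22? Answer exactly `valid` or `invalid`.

valid

Key hex bytes 9f a8 5c c7 22 is 5 bytes ≤ B = 7; zero-pad to 7 bytes: K' = 9f a8 5c c7 22 00 00.
K' ⊕ ipad = a9 9e 6a f1 14 36 36; K' ⊕ opad = c3 f4 00 9b 7e 5c 5c.
Inner hash: even-index sum = 692 mod 256 = 180; odd-index sum = 555 mod 256 = 43 → b4 2b.
Outer hash (recomputed tag): even-index sum = 456 mod 256 = 200; odd-index sum = 671 mod 256 = 159 → c8 9f.
Recomputed tag = c89f; claimed = c89f → match.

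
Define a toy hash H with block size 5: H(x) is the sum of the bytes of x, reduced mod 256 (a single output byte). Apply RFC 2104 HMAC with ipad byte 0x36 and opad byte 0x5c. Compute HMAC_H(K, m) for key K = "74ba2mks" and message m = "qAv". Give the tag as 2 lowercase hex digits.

Key "74ba2mks" = 37 34 62 61 32 6d 6b 73 is 8 bytes > B = 5, so hash it first: H(key) = ab, then zero-pad to 5 bytes: K' = ab 00 00 00 00.
K' ⊕ ipad = 9d 36 36 36 36.  K' ⊕ opad = f7 5c 5c 5c 5c.
Inner input = (K'⊕ipad) ∥ m = 9d 36 36 36 36 ∥ 71 41 76.
Inner hash: sum = 157+54+54+54+54+113+65+118 = 669; mod 256 = 157 → 9d.
Outer input = (K'⊕opad) ∥ inner = f7 5c 5c 5c 5c ∥ 9d.
Outer hash (tag): sum = 247+92+92+92+92+157 = 772; mod 256 = 4 → 04.

04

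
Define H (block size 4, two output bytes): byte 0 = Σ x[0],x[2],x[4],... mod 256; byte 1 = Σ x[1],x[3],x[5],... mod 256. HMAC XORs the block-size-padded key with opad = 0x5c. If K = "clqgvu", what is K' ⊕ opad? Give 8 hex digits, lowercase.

16145c5c

Key "clqgvu" = 63 6c 71 67 76 75 is 6 bytes > B = 4, so hash it first: H(key) = 4a 48, then zero-pad to 4 bytes: K' = 4a 48 00 00.
XOR each byte with 0x5c: 4a⊕5c=16, 48⊕5c=14, 00⊕5c=5c, 00⊕5c=5c.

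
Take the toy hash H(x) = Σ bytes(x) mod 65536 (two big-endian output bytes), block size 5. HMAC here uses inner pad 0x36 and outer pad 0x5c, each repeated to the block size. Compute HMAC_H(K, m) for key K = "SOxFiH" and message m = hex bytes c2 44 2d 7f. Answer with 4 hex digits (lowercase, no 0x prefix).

Key "SOxFiH" = 53 4f 78 46 69 48 is 6 bytes > B = 5, so hash it first: H(key) = 02 11, then zero-pad to 5 bytes: K' = 02 11 00 00 00.
K' ⊕ ipad = 34 27 36 36 36.  K' ⊕ opad = 5e 4d 5c 5c 5c.
Inner input = (K'⊕ipad) ∥ m = 34 27 36 36 36 ∥ c2 44 2d 7f.
Inner hash: sum = 52+39+54+54+54+194+68+45+127 = 687 → 02 af.
Outer input = (K'⊕opad) ∥ inner = 5e 4d 5c 5c 5c ∥ 02 af.
Outer hash (tag): sum = 94+77+92+92+92+2+175 = 624 → 02 70.

0270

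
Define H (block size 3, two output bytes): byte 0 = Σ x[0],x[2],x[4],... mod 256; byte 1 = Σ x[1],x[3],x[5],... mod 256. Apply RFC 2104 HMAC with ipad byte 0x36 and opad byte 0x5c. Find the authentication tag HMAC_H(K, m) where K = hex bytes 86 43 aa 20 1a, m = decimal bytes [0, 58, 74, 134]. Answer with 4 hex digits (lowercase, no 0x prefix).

Key hex bytes 86 43 aa 20 1a is 5 bytes > B = 3, so hash it first: H(key) = 4a 63, then zero-pad to 3 bytes: K' = 4a 63 00.
K' ⊕ ipad = 7c 55 36.  K' ⊕ opad = 16 3f 5c.
Inner input = (K'⊕ipad) ∥ m = 7c 55 36 ∥ 00 3a 4a 86.
Inner hash: even-index sum = 370 mod 256 = 114; odd-index sum = 159 mod 256 = 159 → 72 9f.
Outer input = (K'⊕opad) ∥ inner = 16 3f 5c ∥ 72 9f.
Outer hash (tag): even-index sum = 273 mod 256 = 17; odd-index sum = 177 mod 256 = 177 → 11 b1.

11b1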